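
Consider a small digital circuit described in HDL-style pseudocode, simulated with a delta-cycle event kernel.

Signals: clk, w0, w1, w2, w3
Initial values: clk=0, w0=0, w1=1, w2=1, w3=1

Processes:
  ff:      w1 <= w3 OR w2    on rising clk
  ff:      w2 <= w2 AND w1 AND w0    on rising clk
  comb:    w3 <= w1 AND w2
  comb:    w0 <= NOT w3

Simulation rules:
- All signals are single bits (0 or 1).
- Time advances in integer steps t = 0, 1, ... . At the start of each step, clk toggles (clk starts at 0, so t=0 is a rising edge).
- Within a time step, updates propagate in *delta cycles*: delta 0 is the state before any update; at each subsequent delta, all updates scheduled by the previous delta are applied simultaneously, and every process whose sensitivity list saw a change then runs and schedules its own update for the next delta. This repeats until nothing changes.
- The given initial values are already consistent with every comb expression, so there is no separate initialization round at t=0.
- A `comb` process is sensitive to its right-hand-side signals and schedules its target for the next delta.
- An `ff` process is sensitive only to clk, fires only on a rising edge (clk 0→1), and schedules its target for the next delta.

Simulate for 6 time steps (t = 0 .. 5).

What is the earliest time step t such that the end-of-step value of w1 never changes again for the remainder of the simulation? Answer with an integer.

2

[bits: clk,w2,w1,w3,w0]
t=0: Δ0=01110 Δ1=11110 Δ2=10110 Δ3=10100 Δ4=10101 | 4Δ
t=1: Δ0=10101 Δ1=00101 | 1Δ
t=2: Δ0=00101 Δ1=10101 Δ2=10001 | 2Δ
t=3: Δ0=10001 Δ1=00001 | 1Δ
t=4: Δ0=00001 Δ1=10001 | 1Δ
t=5: Δ0=10001 Δ1=00001 | 1Δ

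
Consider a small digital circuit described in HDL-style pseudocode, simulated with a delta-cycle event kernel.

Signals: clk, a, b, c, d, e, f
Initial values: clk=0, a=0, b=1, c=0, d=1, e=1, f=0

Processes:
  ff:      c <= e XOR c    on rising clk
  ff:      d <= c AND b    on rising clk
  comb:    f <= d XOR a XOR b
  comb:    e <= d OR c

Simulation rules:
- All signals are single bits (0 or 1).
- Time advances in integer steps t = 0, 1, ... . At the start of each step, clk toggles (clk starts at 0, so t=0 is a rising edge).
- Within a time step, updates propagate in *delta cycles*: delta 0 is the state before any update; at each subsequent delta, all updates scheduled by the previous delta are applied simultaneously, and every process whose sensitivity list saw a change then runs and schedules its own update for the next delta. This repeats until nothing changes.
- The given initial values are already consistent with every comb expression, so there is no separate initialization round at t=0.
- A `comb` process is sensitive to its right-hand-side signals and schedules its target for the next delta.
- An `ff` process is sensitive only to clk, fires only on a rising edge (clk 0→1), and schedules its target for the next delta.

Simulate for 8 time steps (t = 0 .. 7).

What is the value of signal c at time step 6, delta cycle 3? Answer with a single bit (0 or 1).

t=0 Δ0: a=0 f=0 c=0 clk=0 b=1 e=1 d=1
  Δ1: clk:0→1
  Δ2: c:0→1, d:1→0
  Δ3: f:0→1
  (3Δ to stable)
t=1 Δ0: a=0 f=1 c=1 clk=1 b=1 e=1 d=0
  Δ1: clk:1→0
  (1Δ to stable)
t=2 Δ0: a=0 f=1 c=1 clk=0 b=1 e=1 d=0
  Δ1: clk:0→1
  Δ2: c:1→0, d:0→1
  Δ3: f:1→0
  (3Δ to stable)
t=3 Δ0: a=0 f=0 c=0 clk=1 b=1 e=1 d=1
  Δ1: clk:1→0
  (1Δ to stable)
t=4 Δ0: a=0 f=0 c=0 clk=0 b=1 e=1 d=1
  Δ1: clk:0→1
  Δ2: c:0→1, d:1→0
  Δ3: f:0→1
  (3Δ to stable)
t=5 Δ0: a=0 f=1 c=1 clk=1 b=1 e=1 d=0
  Δ1: clk:1→0
  (1Δ to stable)
t=6 Δ0: a=0 f=1 c=1 clk=0 b=1 e=1 d=0
  Δ1: clk:0→1
  Δ2: c:1→0, d:0→1
  Δ3: f:1→0
  (3Δ to stable)
t=7 Δ0: a=0 f=0 c=0 clk=1 b=1 e=1 d=1
  Δ1: clk:1→0
  (1Δ to stable)

0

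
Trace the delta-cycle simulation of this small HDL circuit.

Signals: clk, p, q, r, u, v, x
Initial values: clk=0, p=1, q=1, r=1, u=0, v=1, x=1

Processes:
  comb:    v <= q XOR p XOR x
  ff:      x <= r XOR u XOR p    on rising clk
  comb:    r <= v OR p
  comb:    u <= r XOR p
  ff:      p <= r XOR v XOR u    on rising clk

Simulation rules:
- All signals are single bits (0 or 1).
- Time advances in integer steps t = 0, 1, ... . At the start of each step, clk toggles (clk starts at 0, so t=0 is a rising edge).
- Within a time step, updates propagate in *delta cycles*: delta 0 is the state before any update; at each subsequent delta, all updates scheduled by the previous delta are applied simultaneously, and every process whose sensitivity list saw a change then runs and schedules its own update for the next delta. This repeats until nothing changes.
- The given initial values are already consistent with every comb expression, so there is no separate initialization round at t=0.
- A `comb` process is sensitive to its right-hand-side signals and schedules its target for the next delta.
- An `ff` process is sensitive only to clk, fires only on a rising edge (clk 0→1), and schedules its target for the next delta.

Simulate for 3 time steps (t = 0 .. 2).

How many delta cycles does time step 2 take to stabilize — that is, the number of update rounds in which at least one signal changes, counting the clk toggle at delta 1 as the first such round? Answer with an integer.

t0.Δ0 p=1 v=1 q=1 u=0 clk=0 x=1 r=1
t0.Δ1 p=1 v=1 q=1 u=0 clk=1 x=1 r=1
t0.Δ2 p=0 v=1 q=1 u=0 clk=1 x=0 r=1
t0.Δ3 p=0 v=1 q=1 u=1 clk=1 x=0 r=1
t1.Δ0 p=0 v=1 q=1 u=1 clk=1 x=0 r=1
t1.Δ1 p=0 v=1 q=1 u=1 clk=0 x=0 r=1
t2.Δ0 p=0 v=1 q=1 u=1 clk=0 x=0 r=1
t2.Δ1 p=0 v=1 q=1 u=1 clk=1 x=0 r=1
t2.Δ2 p=1 v=1 q=1 u=1 clk=1 x=0 r=1
t2.Δ3 p=1 v=0 q=1 u=0 clk=1 x=0 r=1

3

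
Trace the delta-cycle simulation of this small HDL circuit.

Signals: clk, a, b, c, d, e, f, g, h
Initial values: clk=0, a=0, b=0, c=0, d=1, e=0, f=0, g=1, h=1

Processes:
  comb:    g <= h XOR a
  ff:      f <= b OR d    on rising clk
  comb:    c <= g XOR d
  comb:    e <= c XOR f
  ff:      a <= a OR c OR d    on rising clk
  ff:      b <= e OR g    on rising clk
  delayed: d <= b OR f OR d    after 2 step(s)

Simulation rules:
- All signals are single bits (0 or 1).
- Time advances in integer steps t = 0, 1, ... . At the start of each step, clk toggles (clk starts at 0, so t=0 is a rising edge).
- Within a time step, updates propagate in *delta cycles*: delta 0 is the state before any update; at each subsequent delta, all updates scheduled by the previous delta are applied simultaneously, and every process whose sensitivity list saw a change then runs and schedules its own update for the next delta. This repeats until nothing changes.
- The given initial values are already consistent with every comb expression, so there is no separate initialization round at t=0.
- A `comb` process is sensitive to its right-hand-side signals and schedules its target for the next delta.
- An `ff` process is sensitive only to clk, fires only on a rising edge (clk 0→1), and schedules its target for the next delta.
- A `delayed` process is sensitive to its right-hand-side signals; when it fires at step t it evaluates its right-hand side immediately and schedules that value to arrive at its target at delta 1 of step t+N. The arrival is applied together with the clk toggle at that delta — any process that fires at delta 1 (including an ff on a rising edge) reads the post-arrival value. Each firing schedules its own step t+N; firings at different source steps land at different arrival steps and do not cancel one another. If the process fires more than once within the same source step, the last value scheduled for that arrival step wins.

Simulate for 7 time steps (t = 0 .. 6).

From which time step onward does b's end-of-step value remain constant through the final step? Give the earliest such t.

2

t0.Δ0 d=1 e=0 b=0 h=1 g=1 a=0 f=0 c=0 clk=0
t0.Δ1 d=1 e=0 b=0 h=1 g=1 a=0 f=0 c=0 clk=1
t0.Δ2 d=1 e=0 b=1 h=1 g=1 a=1 f=1 c=0 clk=1
t0.Δ3 d=1 e=1 b=1 h=1 g=0 a=1 f=1 c=0 clk=1
t0.Δ4 d=1 e=1 b=1 h=1 g=0 a=1 f=1 c=1 clk=1
t0.Δ5 d=1 e=0 b=1 h=1 g=0 a=1 f=1 c=1 clk=1
t1.Δ0 d=1 e=0 b=1 h=1 g=0 a=1 f=1 c=1 clk=1
t1.Δ1 d=1 e=0 b=1 h=1 g=0 a=1 f=1 c=1 clk=0
t2.Δ0 d=1 e=0 b=1 h=1 g=0 a=1 f=1 c=1 clk=0
t2.Δ1 d=1 e=0 b=1 h=1 g=0 a=1 f=1 c=1 clk=1
t2.Δ2 d=1 e=0 b=0 h=1 g=0 a=1 f=1 c=1 clk=1
t3.Δ0 d=1 e=0 b=0 h=1 g=0 a=1 f=1 c=1 clk=1
t3.Δ1 d=1 e=0 b=0 h=1 g=0 a=1 f=1 c=1 clk=0
t4.Δ0 d=1 e=0 b=0 h=1 g=0 a=1 f=1 c=1 clk=0
t4.Δ1 d=1 e=0 b=0 h=1 g=0 a=1 f=1 c=1 clk=1
t5.Δ0 d=1 e=0 b=0 h=1 g=0 a=1 f=1 c=1 clk=1
t5.Δ1 d=1 e=0 b=0 h=1 g=0 a=1 f=1 c=1 clk=0
t6.Δ0 d=1 e=0 b=0 h=1 g=0 a=1 f=1 c=1 clk=0
t6.Δ1 d=1 e=0 b=0 h=1 g=0 a=1 f=1 c=1 clk=1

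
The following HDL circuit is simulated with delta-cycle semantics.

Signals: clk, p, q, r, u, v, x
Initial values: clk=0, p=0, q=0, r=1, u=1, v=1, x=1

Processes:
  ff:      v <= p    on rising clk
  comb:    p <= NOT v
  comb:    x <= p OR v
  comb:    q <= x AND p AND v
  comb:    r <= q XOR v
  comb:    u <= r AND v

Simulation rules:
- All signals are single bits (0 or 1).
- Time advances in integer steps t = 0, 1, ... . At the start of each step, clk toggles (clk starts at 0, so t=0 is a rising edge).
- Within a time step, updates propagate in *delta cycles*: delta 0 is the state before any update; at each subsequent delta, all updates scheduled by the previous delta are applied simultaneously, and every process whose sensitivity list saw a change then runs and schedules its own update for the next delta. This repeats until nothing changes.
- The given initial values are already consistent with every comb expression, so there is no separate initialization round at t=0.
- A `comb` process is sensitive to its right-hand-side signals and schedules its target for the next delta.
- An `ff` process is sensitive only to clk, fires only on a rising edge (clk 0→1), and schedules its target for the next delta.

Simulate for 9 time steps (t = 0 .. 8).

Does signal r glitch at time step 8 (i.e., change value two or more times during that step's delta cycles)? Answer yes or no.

[bits: clk,p,u,r,v,q,x]
t=0: Δ0=0011101 Δ1=1011101 Δ2=1011001 Δ3=1100000 Δ4=1100001 | 4Δ
t=1: Δ0=1100001 Δ1=0100001 | 1Δ
t=2: Δ0=0100001 Δ1=1100001 Δ2=1100101 Δ3=1001111 Δ4=1010101 Δ5=1001101 Δ6=1011101 | 6Δ
t=3: Δ0=1011101 Δ1=0011101 | 1Δ
t=4: Δ0=0011101 Δ1=1011101 Δ2=1011001 Δ3=1100000 Δ4=1100001 | 4Δ
t=5: Δ0=1100001 Δ1=0100001 | 1Δ
t=6: Δ0=0100001 Δ1=1100001 Δ2=1100101 Δ3=1001111 Δ4=1010101 Δ5=1001101 Δ6=1011101 | 6Δ
t=7: Δ0=1011101 Δ1=0011101 | 1Δ
t=8: Δ0=0011101 Δ1=1011101 Δ2=1011001 Δ3=1100000 Δ4=1100001 | 4Δ

no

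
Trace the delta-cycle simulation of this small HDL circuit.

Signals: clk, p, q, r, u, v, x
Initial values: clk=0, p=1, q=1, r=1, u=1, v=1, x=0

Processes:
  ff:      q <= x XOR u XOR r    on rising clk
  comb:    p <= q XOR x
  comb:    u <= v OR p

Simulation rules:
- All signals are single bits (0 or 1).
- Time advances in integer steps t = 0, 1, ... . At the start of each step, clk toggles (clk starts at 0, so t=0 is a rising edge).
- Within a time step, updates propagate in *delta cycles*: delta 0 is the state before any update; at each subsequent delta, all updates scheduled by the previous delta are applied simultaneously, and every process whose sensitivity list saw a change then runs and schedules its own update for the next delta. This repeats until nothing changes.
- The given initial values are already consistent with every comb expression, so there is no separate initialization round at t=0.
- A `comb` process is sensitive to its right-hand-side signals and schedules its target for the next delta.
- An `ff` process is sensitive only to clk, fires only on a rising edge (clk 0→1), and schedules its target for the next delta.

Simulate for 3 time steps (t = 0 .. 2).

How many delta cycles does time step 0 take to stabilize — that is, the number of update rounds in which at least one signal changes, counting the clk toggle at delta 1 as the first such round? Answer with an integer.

3

t0.Δ0 v=1 clk=0 r=1 q=1 p=1 u=1 x=0
t0.Δ1 v=1 clk=1 r=1 q=1 p=1 u=1 x=0
t0.Δ2 v=1 clk=1 r=1 q=0 p=1 u=1 x=0
t0.Δ3 v=1 clk=1 r=1 q=0 p=0 u=1 x=0
t1.Δ0 v=1 clk=1 r=1 q=0 p=0 u=1 x=0
t1.Δ1 v=1 clk=0 r=1 q=0 p=0 u=1 x=0
t2.Δ0 v=1 clk=0 r=1 q=0 p=0 u=1 x=0
t2.Δ1 v=1 clk=1 r=1 q=0 p=0 u=1 x=0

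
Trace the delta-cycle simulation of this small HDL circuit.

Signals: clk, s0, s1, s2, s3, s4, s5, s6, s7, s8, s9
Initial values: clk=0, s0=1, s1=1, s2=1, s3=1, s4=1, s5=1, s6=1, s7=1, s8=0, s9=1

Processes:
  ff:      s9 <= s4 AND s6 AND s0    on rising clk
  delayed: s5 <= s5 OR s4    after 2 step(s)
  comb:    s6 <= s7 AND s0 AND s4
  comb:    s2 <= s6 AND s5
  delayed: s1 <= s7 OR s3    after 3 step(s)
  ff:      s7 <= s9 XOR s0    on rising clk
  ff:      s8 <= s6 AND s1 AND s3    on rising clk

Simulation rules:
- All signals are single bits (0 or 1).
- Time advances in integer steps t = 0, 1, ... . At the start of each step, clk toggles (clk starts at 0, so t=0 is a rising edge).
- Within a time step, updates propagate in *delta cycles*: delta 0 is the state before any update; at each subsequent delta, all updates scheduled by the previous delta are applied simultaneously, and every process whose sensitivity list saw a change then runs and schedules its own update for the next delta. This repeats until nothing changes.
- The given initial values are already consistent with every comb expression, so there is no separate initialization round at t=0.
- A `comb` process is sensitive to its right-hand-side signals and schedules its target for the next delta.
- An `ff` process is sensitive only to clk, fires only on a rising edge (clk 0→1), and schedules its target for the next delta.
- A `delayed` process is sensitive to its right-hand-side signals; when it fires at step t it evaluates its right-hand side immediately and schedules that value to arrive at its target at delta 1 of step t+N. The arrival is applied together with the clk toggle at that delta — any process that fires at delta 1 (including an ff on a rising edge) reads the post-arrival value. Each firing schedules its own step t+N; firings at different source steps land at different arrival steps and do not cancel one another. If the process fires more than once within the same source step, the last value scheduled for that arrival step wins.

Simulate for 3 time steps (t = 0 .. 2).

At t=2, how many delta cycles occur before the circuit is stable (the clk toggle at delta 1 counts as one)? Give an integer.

[bits: s1,s7,s0,s6,s9,s8,s2,clk,s3,s4,s5]
t=0: Δ0=11111010111 Δ1=11111011111 Δ2=10111111111 Δ3=10101111111 Δ4=10101101111 | 4Δ
t=1: Δ0=10101101111 Δ1=10101100111 | 1Δ
t=2: Δ0=10101100111 Δ1=10101101111 Δ2=10100001111 | 2Δ

2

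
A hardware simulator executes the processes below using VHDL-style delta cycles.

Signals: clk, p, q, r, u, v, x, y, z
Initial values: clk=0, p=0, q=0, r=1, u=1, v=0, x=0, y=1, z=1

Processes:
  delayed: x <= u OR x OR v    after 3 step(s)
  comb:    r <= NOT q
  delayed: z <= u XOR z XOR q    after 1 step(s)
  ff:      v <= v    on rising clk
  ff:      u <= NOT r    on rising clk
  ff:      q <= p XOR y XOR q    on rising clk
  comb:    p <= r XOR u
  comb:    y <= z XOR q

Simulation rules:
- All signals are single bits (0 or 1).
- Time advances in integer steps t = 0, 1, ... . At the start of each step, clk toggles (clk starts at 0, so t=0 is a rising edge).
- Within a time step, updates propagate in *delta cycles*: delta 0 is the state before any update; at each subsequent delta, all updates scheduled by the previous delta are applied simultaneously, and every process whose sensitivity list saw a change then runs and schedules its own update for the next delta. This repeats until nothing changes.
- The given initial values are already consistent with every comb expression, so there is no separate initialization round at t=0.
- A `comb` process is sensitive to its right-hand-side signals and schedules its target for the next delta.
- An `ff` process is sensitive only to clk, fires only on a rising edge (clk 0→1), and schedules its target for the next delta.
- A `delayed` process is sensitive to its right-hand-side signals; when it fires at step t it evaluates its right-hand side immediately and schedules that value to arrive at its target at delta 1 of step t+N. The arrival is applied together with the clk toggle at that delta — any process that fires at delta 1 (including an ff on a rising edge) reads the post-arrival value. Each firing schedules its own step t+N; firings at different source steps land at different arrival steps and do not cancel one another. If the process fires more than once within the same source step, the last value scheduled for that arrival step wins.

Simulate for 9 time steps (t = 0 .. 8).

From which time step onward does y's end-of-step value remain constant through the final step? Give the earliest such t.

4

[bits: clk,z,r,p,x,v,q,y,u]
t=0: Δ0=011000011 Δ1=111000011 Δ2=111000110 Δ3=110100100 Δ4=110000100 | 4Δ
t=1: Δ0=110000100 Δ1=000000100 Δ2=000000110 | 2Δ
t=2: Δ0=000000110 Δ1=110000110 Δ2=110000001 Δ3=111100011 Δ4=111000011 | 4Δ
t=3: Δ0=111000011 Δ1=001000011 Δ2=001000001 | 2Δ
t=4: Δ0=001000001 Δ1=111000001 Δ2=111000010 Δ3=111100010 | 3Δ
t=5: Δ0=111100010 Δ1=011110010 | 1Δ
t=6: Δ0=011110010 Δ1=111110010 | 1Δ
t=7: Δ0=111110010 Δ1=011100010 | 1Δ
t=8: Δ0=011100010 Δ1=111110010 | 1Δ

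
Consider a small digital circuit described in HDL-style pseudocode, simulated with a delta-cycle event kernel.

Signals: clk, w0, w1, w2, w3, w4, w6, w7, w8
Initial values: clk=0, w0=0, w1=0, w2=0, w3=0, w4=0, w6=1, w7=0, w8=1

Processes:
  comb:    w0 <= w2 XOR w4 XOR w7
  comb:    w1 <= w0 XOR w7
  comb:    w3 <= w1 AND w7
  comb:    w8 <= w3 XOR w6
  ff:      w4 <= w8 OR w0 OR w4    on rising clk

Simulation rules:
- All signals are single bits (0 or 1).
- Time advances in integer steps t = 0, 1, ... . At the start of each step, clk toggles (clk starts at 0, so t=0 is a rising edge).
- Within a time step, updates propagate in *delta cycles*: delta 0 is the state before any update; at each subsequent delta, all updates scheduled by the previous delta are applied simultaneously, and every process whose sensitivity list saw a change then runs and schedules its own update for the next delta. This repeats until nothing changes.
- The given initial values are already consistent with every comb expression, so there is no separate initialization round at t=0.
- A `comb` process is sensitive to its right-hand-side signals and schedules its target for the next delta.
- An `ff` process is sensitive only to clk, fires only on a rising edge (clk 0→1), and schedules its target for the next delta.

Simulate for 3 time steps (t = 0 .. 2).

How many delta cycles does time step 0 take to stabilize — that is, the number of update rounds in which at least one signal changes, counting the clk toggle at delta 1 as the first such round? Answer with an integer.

4

t=0 Δ0: w1=0 w7=0 w3=0 w2=0 w4=0 clk=0 w0=0 w8=1 w6=1
  Δ1: clk:0→1
  Δ2: w4:0→1
  Δ3: w0:0→1
  Δ4: w1:0→1
  (4Δ to stable)
t=1 Δ0: w1=1 w7=0 w3=0 w2=0 w4=1 clk=1 w0=1 w8=1 w6=1
  Δ1: clk:1→0
  (1Δ to stable)
t=2 Δ0: w1=1 w7=0 w3=0 w2=0 w4=1 clk=0 w0=1 w8=1 w6=1
  Δ1: clk:0→1
  (1Δ to stable)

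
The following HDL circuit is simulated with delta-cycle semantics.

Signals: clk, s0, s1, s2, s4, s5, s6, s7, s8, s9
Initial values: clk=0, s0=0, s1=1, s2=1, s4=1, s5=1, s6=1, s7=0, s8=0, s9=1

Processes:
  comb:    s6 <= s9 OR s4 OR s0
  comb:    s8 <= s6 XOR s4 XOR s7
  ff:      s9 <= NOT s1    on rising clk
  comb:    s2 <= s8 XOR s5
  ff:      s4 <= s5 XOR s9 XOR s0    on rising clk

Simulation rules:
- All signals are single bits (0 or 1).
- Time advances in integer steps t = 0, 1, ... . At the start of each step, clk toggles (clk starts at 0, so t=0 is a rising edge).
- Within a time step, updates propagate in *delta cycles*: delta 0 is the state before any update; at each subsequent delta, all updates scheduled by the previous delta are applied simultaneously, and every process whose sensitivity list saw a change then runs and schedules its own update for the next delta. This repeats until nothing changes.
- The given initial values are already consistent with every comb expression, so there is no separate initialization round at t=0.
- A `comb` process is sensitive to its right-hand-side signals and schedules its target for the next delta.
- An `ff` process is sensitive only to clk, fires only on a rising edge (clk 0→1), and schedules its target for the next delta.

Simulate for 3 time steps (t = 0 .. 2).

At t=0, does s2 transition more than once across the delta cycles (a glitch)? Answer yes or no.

t=0 Δ0: s1=1 s8=0 s9=1 s0=0 s2=1 s6=1 s4=1 s7=0 clk=0 s5=1
  Δ1: clk:0→1
  Δ2: s9:1→0, s4:1→0
  Δ3: s8:0→1, s6:1→0
  Δ4: s8:1→0, s2:1→0
  Δ5: s2:0→1
  (5Δ to stable)
t=1 Δ0: s1=1 s8=0 s9=0 s0=0 s2=1 s6=0 s4=0 s7=0 clk=1 s5=1
  Δ1: clk:1→0
  (1Δ to stable)
t=2 Δ0: s1=1 s8=0 s9=0 s0=0 s2=1 s6=0 s4=0 s7=0 clk=0 s5=1
  Δ1: clk:0→1
  Δ2: s4:0→1
  Δ3: s8:0→1, s6:0→1
  Δ4: s8:1→0, s2:1→0
  Δ5: s2:0→1
  (5Δ to stable)

yes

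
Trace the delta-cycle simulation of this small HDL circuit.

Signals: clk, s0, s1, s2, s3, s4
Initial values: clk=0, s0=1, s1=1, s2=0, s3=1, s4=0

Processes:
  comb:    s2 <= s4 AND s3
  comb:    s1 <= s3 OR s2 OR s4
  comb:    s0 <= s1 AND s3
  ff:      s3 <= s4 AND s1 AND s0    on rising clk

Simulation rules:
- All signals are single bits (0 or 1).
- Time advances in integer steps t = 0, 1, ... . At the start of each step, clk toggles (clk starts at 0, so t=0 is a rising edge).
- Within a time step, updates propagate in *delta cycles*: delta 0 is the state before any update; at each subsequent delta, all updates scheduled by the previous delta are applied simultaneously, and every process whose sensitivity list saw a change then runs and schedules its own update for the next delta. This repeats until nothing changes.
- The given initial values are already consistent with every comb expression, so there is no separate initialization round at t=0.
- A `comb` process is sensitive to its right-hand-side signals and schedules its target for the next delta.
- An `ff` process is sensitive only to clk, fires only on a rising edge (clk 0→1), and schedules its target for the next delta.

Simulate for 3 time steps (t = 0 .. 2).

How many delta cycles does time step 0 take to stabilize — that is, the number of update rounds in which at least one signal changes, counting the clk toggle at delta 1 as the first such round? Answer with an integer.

t=0 Δ0: s0=1 s3=1 s2=0 clk=0 s1=1 s4=0
  Δ1: clk:0→1
  Δ2: s3:1→0
  Δ3: s0:1→0, s1:1→0
  (3Δ to stable)
t=1 Δ0: s0=0 s3=0 s2=0 clk=1 s1=0 s4=0
  Δ1: clk:1→0
  (1Δ to stable)
t=2 Δ0: s0=0 s3=0 s2=0 clk=0 s1=0 s4=0
  Δ1: clk:0→1
  (1Δ to stable)

3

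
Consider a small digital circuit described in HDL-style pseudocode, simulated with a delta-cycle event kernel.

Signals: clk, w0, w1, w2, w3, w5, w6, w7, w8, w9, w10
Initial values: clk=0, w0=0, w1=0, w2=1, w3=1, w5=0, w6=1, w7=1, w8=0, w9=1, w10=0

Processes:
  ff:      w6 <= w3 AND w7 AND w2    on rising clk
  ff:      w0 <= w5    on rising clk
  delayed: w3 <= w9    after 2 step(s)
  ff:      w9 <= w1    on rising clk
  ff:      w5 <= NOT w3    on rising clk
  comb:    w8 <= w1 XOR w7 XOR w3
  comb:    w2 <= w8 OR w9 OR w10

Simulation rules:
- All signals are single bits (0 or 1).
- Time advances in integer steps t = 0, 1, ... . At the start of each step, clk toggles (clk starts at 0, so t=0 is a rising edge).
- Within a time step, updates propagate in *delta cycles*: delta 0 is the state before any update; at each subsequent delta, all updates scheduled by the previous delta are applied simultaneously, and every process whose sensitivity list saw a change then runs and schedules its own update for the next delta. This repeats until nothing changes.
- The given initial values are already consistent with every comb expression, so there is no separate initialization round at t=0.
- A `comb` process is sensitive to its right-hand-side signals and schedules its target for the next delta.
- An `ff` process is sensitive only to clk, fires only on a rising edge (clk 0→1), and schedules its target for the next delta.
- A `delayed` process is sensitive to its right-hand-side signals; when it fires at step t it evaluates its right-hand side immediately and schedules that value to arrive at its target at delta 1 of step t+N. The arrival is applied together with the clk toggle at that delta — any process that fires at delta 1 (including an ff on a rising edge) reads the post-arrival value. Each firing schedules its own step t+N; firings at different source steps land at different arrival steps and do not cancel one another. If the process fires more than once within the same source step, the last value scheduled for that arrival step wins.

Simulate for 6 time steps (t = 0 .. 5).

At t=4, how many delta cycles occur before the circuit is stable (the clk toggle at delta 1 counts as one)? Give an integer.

t0.Δ0 clk=0 w7=1 w9=1 w5=0 w0=0 w2=1 w8=0 w1=0 w3=1 w10=0 w6=1
t0.Δ1 clk=1 w7=1 w9=1 w5=0 w0=0 w2=1 w8=0 w1=0 w3=1 w10=0 w6=1
t0.Δ2 clk=1 w7=1 w9=0 w5=0 w0=0 w2=1 w8=0 w1=0 w3=1 w10=0 w6=1
t0.Δ3 clk=1 w7=1 w9=0 w5=0 w0=0 w2=0 w8=0 w1=0 w3=1 w10=0 w6=1
t1.Δ0 clk=1 w7=1 w9=0 w5=0 w0=0 w2=0 w8=0 w1=0 w3=1 w10=0 w6=1
t1.Δ1 clk=0 w7=1 w9=0 w5=0 w0=0 w2=0 w8=0 w1=0 w3=1 w10=0 w6=1
t2.Δ0 clk=0 w7=1 w9=0 w5=0 w0=0 w2=0 w8=0 w1=0 w3=1 w10=0 w6=1
t2.Δ1 clk=1 w7=1 w9=0 w5=0 w0=0 w2=0 w8=0 w1=0 w3=0 w10=0 w6=1
t2.Δ2 clk=1 w7=1 w9=0 w5=1 w0=0 w2=0 w8=1 w1=0 w3=0 w10=0 w6=0
t2.Δ3 clk=1 w7=1 w9=0 w5=1 w0=0 w2=1 w8=1 w1=0 w3=0 w10=0 w6=0
t3.Δ0 clk=1 w7=1 w9=0 w5=1 w0=0 w2=1 w8=1 w1=0 w3=0 w10=0 w6=0
t3.Δ1 clk=0 w7=1 w9=0 w5=1 w0=0 w2=1 w8=1 w1=0 w3=0 w10=0 w6=0
t4.Δ0 clk=0 w7=1 w9=0 w5=1 w0=0 w2=1 w8=1 w1=0 w3=0 w10=0 w6=0
t4.Δ1 clk=1 w7=1 w9=0 w5=1 w0=0 w2=1 w8=1 w1=0 w3=0 w10=0 w6=0
t4.Δ2 clk=1 w7=1 w9=0 w5=1 w0=1 w2=1 w8=1 w1=0 w3=0 w10=0 w6=0
t5.Δ0 clk=1 w7=1 w9=0 w5=1 w0=1 w2=1 w8=1 w1=0 w3=0 w10=0 w6=0
t5.Δ1 clk=0 w7=1 w9=0 w5=1 w0=1 w2=1 w8=1 w1=0 w3=0 w10=0 w6=0

2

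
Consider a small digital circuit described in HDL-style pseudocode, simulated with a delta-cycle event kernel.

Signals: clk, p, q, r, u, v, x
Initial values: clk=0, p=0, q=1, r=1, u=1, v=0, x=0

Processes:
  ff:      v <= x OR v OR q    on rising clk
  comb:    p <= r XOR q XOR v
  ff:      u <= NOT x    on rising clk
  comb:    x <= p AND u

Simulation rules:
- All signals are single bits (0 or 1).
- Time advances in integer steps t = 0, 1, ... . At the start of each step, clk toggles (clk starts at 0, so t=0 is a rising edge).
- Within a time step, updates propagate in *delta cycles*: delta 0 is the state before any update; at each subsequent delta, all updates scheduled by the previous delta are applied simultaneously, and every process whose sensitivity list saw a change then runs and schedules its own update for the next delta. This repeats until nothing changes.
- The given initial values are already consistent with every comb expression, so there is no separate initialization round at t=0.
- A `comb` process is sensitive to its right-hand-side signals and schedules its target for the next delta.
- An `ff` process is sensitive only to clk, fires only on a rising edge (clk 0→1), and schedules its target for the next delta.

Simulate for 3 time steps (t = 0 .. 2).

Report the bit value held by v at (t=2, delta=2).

1

t=0 Δ0: v=0 r=1 p=0 clk=0 q=1 u=1 x=0
  Δ1: clk:0→1
  Δ2: v:0→1
  Δ3: p:0→1
  Δ4: x:0→1
  (4Δ to stable)
t=1 Δ0: v=1 r=1 p=1 clk=1 q=1 u=1 x=1
  Δ1: clk:1→0
  (1Δ to stable)
t=2 Δ0: v=1 r=1 p=1 clk=0 q=1 u=1 x=1
  Δ1: clk:0→1
  Δ2: u:1→0
  Δ3: x:1→0
  (3Δ to stable)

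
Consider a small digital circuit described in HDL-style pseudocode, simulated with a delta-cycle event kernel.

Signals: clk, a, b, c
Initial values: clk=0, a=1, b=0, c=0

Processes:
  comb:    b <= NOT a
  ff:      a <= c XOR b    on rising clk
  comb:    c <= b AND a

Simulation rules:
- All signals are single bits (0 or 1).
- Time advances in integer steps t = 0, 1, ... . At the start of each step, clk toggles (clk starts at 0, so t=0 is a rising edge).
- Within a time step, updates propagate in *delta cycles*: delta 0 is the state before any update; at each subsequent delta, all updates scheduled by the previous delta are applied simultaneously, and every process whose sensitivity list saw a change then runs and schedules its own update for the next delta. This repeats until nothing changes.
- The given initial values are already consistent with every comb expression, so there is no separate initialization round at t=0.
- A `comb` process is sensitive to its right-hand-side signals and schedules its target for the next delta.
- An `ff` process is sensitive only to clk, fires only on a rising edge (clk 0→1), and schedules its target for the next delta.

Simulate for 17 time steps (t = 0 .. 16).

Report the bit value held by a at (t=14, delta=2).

t=0 Δ0: clk=0 c=0 a=1 b=0
  Δ1: clk:0→1
  Δ2: a:1→0
  Δ3: b:0→1
  (3Δ to stable)
t=1 Δ0: clk=1 c=0 a=0 b=1
  Δ1: clk:1→0
  (1Δ to stable)
t=2 Δ0: clk=0 c=0 a=0 b=1
  Δ1: clk:0→1
  Δ2: a:0→1
  Δ3: c:0→1, b:1→0
  Δ4: c:1→0
  (4Δ to stable)
t=3 Δ0: clk=1 c=0 a=1 b=0
  Δ1: clk:1→0
  (1Δ to stable)
t=4 Δ0: clk=0 c=0 a=1 b=0
  Δ1: clk:0→1
  Δ2: a:1→0
  Δ3: b:0→1
  (3Δ to stable)
t=5 Δ0: clk=1 c=0 a=0 b=1
  Δ1: clk:1→0
  (1Δ to stable)
t=6 Δ0: clk=0 c=0 a=0 b=1
  Δ1: clk:0→1
  Δ2: a:0→1
  Δ3: c:0→1, b:1→0
  Δ4: c:1→0
  (4Δ to stable)
t=7 Δ0: clk=1 c=0 a=1 b=0
  Δ1: clk:1→0
  (1Δ to stable)
t=8 Δ0: clk=0 c=0 a=1 b=0
  Δ1: clk:0→1
  Δ2: a:1→0
  Δ3: b:0→1
  (3Δ to stable)
t=9 Δ0: clk=1 c=0 a=0 b=1
  Δ1: clk:1→0
  (1Δ to stable)
t=10 Δ0: clk=0 c=0 a=0 b=1
  Δ1: clk:0→1
  Δ2: a:0→1
  Δ3: c:0→1, b:1→0
  Δ4: c:1→0
  (4Δ to stable)
t=11 Δ0: clk=1 c=0 a=1 b=0
  Δ1: clk:1→0
  (1Δ to stable)
t=12 Δ0: clk=0 c=0 a=1 b=0
  Δ1: clk:0→1
  Δ2: a:1→0
  Δ3: b:0→1
  (3Δ to stable)
t=13 Δ0: clk=1 c=0 a=0 b=1
  Δ1: clk:1→0
  (1Δ to stable)
t=14 Δ0: clk=0 c=0 a=0 b=1
  Δ1: clk:0→1
  Δ2: a:0→1
  Δ3: c:0→1, b:1→0
  Δ4: c:1→0
  (4Δ to stable)
t=15 Δ0: clk=1 c=0 a=1 b=0
  Δ1: clk:1→0
  (1Δ to stable)
t=16 Δ0: clk=0 c=0 a=1 b=0
  Δ1: clk:0→1
  Δ2: a:1→0
  Δ3: b:0→1
  (3Δ to stable)

1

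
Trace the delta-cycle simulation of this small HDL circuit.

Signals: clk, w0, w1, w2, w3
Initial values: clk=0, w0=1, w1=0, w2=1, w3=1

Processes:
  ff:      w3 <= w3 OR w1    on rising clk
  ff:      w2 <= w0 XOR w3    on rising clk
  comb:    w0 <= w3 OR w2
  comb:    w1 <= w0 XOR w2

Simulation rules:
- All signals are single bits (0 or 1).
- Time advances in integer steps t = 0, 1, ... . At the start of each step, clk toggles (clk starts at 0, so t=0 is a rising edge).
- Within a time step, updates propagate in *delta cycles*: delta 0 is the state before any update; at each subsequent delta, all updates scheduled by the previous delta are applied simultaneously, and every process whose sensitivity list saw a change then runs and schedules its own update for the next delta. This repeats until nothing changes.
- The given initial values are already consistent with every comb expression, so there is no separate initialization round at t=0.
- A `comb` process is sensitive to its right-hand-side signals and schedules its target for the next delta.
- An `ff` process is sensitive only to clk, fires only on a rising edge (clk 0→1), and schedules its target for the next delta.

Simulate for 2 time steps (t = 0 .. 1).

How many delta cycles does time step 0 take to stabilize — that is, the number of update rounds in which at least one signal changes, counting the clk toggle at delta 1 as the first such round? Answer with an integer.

t=0 Δ0: w0=1 clk=0 w1=0 w3=1 w2=1
  Δ1: clk:0→1
  Δ2: w2:1→0
  Δ3: w1:0→1
  (3Δ to stable)
t=1 Δ0: w0=1 clk=1 w1=1 w3=1 w2=0
  Δ1: clk:1→0
  (1Δ to stable)

3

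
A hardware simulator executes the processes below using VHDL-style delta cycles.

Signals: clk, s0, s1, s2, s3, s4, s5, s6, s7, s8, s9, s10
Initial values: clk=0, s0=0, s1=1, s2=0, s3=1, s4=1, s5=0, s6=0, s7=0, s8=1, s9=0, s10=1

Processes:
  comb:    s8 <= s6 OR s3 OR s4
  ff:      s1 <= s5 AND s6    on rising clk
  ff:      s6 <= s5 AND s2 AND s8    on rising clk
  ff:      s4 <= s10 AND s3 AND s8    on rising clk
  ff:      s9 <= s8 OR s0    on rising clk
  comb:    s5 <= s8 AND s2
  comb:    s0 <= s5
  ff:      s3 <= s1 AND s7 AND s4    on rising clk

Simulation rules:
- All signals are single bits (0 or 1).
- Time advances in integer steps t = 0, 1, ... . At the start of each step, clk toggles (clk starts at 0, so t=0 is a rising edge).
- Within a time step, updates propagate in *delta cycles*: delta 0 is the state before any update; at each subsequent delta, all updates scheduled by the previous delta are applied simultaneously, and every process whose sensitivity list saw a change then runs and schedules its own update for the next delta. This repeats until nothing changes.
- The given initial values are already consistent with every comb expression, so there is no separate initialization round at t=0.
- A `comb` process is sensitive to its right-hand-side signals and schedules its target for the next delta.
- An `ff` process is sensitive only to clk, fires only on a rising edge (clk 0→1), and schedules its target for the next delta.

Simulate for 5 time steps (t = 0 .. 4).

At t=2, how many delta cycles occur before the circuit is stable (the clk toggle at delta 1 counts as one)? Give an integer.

3

t=0 Δ0: s5=0 s2=0 s7=0 s1=1 s4=1 s6=0 s9=0 s8=1 s3=1 clk=0 s10=1 s0=0
  Δ1: clk:0→1
  Δ2: s1:1→0, s9:0→1, s3:1→0
  (2Δ to stable)
t=1 Δ0: s5=0 s2=0 s7=0 s1=0 s4=1 s6=0 s9=1 s8=1 s3=0 clk=1 s10=1 s0=0
  Δ1: clk:1→0
  (1Δ to stable)
t=2 Δ0: s5=0 s2=0 s7=0 s1=0 s4=1 s6=0 s9=1 s8=1 s3=0 clk=0 s10=1 s0=0
  Δ1: clk:0→1
  Δ2: s4:1→0
  Δ3: s8:1→0
  (3Δ to stable)
t=3 Δ0: s5=0 s2=0 s7=0 s1=0 s4=0 s6=0 s9=1 s8=0 s3=0 clk=1 s10=1 s0=0
  Δ1: clk:1→0
  (1Δ to stable)
t=4 Δ0: s5=0 s2=0 s7=0 s1=0 s4=0 s6=0 s9=1 s8=0 s3=0 clk=0 s10=1 s0=0
  Δ1: clk:0→1
  Δ2: s9:1→0
  (2Δ to stable)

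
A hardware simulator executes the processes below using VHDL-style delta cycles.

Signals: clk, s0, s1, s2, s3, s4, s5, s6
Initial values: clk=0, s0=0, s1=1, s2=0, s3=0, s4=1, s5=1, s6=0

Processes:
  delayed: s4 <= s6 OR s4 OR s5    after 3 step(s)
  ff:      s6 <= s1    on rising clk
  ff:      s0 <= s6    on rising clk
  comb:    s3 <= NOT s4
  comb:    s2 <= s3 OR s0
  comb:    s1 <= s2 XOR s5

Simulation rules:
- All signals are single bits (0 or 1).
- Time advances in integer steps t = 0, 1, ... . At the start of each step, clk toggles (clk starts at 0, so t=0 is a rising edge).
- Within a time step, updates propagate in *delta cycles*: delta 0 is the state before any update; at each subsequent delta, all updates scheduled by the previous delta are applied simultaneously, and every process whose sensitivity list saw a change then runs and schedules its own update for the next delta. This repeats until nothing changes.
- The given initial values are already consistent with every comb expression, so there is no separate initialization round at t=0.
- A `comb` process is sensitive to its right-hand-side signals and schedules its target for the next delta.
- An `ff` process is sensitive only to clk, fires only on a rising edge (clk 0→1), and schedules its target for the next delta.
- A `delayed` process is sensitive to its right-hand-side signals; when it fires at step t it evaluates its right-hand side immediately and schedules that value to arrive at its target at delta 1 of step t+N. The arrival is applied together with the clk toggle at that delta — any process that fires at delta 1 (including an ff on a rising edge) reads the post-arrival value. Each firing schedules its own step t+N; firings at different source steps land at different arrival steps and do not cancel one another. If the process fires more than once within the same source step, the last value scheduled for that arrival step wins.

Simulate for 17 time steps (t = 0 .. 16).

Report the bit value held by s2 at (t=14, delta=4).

[bits: s2,s6,s5,clk,s0,s4,s1,s3]
t=0: Δ0=00100110 Δ1=00110110 Δ2=01110110 | 2Δ
t=1: Δ0=01110110 Δ1=01100110 | 1Δ
t=2: Δ0=01100110 Δ1=01110110 Δ2=01111110 Δ3=11111110 Δ4=11111100 | 4Δ
t=3: Δ0=11111100 Δ1=11101100 | 1Δ
t=4: Δ0=11101100 Δ1=11111100 Δ2=10111100 | 2Δ
t=5: Δ0=10111100 Δ1=10101100 | 1Δ
t=6: Δ0=10101100 Δ1=10111100 Δ2=10110100 Δ3=00110100 Δ4=00110110 | 4Δ
t=7: Δ0=00110110 Δ1=00100110 | 1Δ
t=8: Δ0=00100110 Δ1=00110110 Δ2=01110110 | 2Δ
t=9: Δ0=01110110 Δ1=01100110 | 1Δ
t=10: Δ0=01100110 Δ1=01110110 Δ2=01111110 Δ3=11111110 Δ4=11111100 | 4Δ
t=11: Δ0=11111100 Δ1=11101100 | 1Δ
t=12: Δ0=11101100 Δ1=11111100 Δ2=10111100 | 2Δ
t=13: Δ0=10111100 Δ1=10101100 | 1Δ
t=14: Δ0=10101100 Δ1=10111100 Δ2=10110100 Δ3=00110100 Δ4=00110110 | 4Δ
t=15: Δ0=00110110 Δ1=00100110 | 1Δ
t=16: Δ0=00100110 Δ1=00110110 Δ2=01110110 | 2Δ

0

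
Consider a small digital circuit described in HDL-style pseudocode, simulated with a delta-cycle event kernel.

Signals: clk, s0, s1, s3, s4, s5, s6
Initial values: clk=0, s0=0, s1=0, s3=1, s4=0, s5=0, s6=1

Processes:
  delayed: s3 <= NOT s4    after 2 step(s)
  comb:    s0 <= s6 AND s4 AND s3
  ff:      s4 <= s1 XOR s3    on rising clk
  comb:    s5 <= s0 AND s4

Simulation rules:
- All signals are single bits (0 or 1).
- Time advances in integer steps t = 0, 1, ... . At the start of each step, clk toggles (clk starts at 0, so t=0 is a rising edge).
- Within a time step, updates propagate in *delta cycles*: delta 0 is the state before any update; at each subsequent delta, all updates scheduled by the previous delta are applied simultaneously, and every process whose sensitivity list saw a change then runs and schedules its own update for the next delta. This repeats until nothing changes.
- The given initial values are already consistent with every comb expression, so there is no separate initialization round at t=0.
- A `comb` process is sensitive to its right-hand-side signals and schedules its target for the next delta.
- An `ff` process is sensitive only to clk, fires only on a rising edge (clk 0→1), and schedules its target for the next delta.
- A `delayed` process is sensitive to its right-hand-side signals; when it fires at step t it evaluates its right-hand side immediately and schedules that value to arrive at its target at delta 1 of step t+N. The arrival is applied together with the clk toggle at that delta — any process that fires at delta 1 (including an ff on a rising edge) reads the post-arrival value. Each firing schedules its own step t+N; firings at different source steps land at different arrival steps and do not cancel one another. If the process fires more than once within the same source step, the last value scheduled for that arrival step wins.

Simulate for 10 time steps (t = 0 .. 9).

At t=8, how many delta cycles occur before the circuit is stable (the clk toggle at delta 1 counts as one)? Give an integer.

[bits: clk,s6,s4,s0,s5,s1,s3]
t=0: Δ0=0100001 Δ1=1100001 Δ2=1110001 Δ3=1111001 Δ4=1111101 | 4Δ
t=1: Δ0=1111101 Δ1=0111101 | 1Δ
t=2: Δ0=0111101 Δ1=1111100 Δ2=1100100 Δ3=1100000 | 3Δ
t=3: Δ0=1100000 Δ1=0100000 | 1Δ
t=4: Δ0=0100000 Δ1=1100001 Δ2=1110001 Δ3=1111001 Δ4=1111101 | 4Δ
t=5: Δ0=1111101 Δ1=0111101 | 1Δ
t=6: Δ0=0111101 Δ1=1111100 Δ2=1100100 Δ3=1100000 | 3Δ
t=7: Δ0=1100000 Δ1=0100000 | 1Δ
t=8: Δ0=0100000 Δ1=1100001 Δ2=1110001 Δ3=1111001 Δ4=1111101 | 4Δ
t=9: Δ0=1111101 Δ1=0111101 | 1Δ

4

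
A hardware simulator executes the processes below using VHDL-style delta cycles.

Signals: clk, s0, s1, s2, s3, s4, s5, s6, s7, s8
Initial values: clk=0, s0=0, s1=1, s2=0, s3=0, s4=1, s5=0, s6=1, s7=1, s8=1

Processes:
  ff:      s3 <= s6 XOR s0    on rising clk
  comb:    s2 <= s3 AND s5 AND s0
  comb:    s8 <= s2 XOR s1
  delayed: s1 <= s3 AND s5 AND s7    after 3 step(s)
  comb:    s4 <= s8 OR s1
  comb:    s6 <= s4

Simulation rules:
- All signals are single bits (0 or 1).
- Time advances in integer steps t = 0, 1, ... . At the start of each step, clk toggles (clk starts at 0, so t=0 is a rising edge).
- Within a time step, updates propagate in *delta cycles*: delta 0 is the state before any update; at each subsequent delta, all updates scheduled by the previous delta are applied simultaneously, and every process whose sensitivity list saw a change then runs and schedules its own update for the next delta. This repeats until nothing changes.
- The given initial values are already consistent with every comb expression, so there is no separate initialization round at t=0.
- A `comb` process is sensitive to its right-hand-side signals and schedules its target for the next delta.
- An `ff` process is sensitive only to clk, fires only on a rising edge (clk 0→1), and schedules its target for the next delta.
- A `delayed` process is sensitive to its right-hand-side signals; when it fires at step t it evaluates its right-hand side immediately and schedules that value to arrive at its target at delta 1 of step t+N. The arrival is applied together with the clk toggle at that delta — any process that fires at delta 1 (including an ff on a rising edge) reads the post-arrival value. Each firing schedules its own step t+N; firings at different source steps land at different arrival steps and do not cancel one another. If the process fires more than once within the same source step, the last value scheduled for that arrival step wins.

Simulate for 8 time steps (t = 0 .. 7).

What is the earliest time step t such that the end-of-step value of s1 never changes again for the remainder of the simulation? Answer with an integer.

t0.Δ0 s3=0 s7=1 s8=1 s4=1 s2=0 s1=1 s0=0 clk=0 s6=1 s5=0
t0.Δ1 s3=0 s7=1 s8=1 s4=1 s2=0 s1=1 s0=0 clk=1 s6=1 s5=0
t0.Δ2 s3=1 s7=1 s8=1 s4=1 s2=0 s1=1 s0=0 clk=1 s6=1 s5=0
t1.Δ0 s3=1 s7=1 s8=1 s4=1 s2=0 s1=1 s0=0 clk=1 s6=1 s5=0
t1.Δ1 s3=1 s7=1 s8=1 s4=1 s2=0 s1=1 s0=0 clk=0 s6=1 s5=0
t2.Δ0 s3=1 s7=1 s8=1 s4=1 s2=0 s1=1 s0=0 clk=0 s6=1 s5=0
t2.Δ1 s3=1 s7=1 s8=1 s4=1 s2=0 s1=1 s0=0 clk=1 s6=1 s5=0
t3.Δ0 s3=1 s7=1 s8=1 s4=1 s2=0 s1=1 s0=0 clk=1 s6=1 s5=0
t3.Δ1 s3=1 s7=1 s8=1 s4=1 s2=0 s1=0 s0=0 clk=0 s6=1 s5=0
t3.Δ2 s3=1 s7=1 s8=0 s4=1 s2=0 s1=0 s0=0 clk=0 s6=1 s5=0
t3.Δ3 s3=1 s7=1 s8=0 s4=0 s2=0 s1=0 s0=0 clk=0 s6=1 s5=0
t3.Δ4 s3=1 s7=1 s8=0 s4=0 s2=0 s1=0 s0=0 clk=0 s6=0 s5=0
t4.Δ0 s3=1 s7=1 s8=0 s4=0 s2=0 s1=0 s0=0 clk=0 s6=0 s5=0
t4.Δ1 s3=1 s7=1 s8=0 s4=0 s2=0 s1=0 s0=0 clk=1 s6=0 s5=0
t4.Δ2 s3=0 s7=1 s8=0 s4=0 s2=0 s1=0 s0=0 clk=1 s6=0 s5=0
t5.Δ0 s3=0 s7=1 s8=0 s4=0 s2=0 s1=0 s0=0 clk=1 s6=0 s5=0
t5.Δ1 s3=0 s7=1 s8=0 s4=0 s2=0 s1=0 s0=0 clk=0 s6=0 s5=0
t6.Δ0 s3=0 s7=1 s8=0 s4=0 s2=0 s1=0 s0=0 clk=0 s6=0 s5=0
t6.Δ1 s3=0 s7=1 s8=0 s4=0 s2=0 s1=0 s0=0 clk=1 s6=0 s5=0
t7.Δ0 s3=0 s7=1 s8=0 s4=0 s2=0 s1=0 s0=0 clk=1 s6=0 s5=0
t7.Δ1 s3=0 s7=1 s8=0 s4=0 s2=0 s1=0 s0=0 clk=0 s6=0 s5=0

3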